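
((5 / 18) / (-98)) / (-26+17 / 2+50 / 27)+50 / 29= 828187 / 480298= 1.72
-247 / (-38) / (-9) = -0.72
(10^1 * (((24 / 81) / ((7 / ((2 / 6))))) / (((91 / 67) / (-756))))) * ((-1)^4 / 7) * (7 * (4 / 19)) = -85760 / 5187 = -16.53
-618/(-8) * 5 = 1545/4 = 386.25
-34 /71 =-0.48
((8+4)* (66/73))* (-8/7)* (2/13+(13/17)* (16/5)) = -18209664/564655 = -32.25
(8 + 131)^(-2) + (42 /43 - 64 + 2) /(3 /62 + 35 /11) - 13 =-58369515716 /1830259009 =-31.89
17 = 17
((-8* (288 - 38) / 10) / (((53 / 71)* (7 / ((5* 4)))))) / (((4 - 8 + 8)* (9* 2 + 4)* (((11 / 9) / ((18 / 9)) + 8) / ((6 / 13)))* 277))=-766800 / 455566111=-0.00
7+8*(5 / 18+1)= 155 / 9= 17.22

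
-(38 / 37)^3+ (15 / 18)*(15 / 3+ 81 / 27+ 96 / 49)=53730476 / 7445991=7.22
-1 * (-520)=520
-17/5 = -3.40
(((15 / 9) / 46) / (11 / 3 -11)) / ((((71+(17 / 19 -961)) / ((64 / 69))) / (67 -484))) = -0.00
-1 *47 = -47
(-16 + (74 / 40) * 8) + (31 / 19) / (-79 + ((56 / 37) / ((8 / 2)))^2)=-2503813 / 2051145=-1.22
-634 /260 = -317 /130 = -2.44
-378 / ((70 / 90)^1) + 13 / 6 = -2903 / 6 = -483.83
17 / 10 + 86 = 877 / 10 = 87.70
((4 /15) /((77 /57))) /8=19 /770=0.02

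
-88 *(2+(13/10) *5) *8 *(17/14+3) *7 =-176528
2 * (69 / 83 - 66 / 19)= -8334 / 1577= -5.28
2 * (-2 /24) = -1 /6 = -0.17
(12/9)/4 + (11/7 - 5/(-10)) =101/42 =2.40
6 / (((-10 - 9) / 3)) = -18 / 19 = -0.95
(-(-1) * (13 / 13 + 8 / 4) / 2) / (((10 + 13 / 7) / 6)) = 63 / 83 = 0.76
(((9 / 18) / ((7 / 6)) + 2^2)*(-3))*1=-93 / 7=-13.29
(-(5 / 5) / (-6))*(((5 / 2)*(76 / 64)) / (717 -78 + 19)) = 95 / 126336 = 0.00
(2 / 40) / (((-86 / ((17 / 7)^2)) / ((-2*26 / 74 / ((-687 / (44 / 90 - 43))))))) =7187141 / 48202049700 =0.00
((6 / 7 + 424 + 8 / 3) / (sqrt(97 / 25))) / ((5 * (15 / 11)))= 98758 * sqrt(97) / 30555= 31.83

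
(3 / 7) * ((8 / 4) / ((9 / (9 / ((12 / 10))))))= 5 / 7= 0.71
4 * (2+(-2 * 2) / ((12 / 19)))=-52 / 3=-17.33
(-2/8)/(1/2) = -1/2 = -0.50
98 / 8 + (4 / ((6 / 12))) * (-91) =-2863 / 4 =-715.75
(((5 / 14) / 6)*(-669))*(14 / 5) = -223 / 2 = -111.50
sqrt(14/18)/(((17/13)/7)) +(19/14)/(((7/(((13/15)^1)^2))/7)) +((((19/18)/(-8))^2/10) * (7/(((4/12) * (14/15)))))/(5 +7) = 19791559/19353600 +91 * sqrt(7)/51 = 5.74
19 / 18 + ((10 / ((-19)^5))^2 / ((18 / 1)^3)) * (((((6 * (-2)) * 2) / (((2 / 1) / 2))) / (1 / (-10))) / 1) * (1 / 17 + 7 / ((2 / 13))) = 53469028835831521 / 50654869421951862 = 1.06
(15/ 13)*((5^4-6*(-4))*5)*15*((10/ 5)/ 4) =730125/ 26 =28081.73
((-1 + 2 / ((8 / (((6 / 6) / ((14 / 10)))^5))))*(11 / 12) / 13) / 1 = -54241 / 806736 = -0.07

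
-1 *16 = -16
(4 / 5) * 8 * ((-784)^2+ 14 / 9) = 3933808.36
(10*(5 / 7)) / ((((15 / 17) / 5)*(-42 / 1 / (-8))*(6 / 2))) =3400 / 1323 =2.57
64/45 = 1.42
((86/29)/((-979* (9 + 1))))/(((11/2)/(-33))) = 258/141955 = 0.00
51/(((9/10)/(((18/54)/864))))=85/3888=0.02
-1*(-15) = 15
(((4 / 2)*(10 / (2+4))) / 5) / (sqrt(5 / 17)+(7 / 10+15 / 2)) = 3485 / 42678-25*sqrt(85) / 42678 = 0.08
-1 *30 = -30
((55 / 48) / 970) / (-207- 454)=-11 / 6155232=-0.00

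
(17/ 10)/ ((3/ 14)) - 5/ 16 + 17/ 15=2101/ 240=8.75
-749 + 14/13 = -9723/13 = -747.92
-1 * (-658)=658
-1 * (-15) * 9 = 135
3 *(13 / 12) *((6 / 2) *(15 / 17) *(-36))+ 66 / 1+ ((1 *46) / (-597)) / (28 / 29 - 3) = -145906211 / 598791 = -243.67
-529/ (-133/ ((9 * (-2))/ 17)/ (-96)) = 914112/ 2261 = 404.30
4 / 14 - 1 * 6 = -40 / 7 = -5.71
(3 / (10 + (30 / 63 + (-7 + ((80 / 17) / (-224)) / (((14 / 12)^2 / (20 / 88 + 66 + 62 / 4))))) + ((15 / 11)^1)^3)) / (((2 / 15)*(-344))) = -0.01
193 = 193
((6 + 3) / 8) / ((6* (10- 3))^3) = 1 / 65856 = 0.00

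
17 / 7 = 2.43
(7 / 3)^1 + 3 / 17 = 128 / 51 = 2.51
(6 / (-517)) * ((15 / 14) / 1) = -45 / 3619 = -0.01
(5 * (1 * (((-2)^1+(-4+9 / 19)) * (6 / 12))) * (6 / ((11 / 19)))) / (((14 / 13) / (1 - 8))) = 20475 / 22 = 930.68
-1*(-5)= 5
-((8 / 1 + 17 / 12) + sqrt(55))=-113 / 12 -sqrt(55)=-16.83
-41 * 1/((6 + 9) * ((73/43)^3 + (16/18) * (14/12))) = -29338083/63648275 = -0.46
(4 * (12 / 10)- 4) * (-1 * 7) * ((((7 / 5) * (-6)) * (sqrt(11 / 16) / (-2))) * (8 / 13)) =-1176 * sqrt(11) / 325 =-12.00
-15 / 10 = -3 / 2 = -1.50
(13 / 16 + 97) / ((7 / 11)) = 17215 / 112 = 153.71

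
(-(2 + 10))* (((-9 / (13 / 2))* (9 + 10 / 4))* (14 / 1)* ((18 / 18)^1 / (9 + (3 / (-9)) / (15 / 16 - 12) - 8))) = 18466056 / 7111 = 2596.83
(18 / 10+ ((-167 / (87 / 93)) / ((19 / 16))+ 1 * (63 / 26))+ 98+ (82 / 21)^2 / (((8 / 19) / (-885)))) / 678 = -168977829731 / 3569537790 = -47.34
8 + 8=16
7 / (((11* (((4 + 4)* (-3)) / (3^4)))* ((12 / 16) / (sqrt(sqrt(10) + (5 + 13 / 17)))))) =-63* sqrt(289* sqrt(10) + 1666) / 374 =-8.56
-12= -12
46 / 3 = 15.33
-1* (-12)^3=1728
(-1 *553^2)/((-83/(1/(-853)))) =-305809/70799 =-4.32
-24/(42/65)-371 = -2857/7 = -408.14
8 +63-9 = 62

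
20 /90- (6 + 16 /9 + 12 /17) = -1264 /153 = -8.26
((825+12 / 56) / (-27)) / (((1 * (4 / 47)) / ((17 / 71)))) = -3076949 / 35784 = -85.99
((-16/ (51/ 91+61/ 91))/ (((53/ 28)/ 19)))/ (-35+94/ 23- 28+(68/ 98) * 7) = 1113476/ 461259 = 2.41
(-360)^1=-360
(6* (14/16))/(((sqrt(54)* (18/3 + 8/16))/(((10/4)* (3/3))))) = 35* sqrt(6)/312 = 0.27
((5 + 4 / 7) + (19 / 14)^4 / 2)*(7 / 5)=111677 / 10976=10.17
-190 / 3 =-63.33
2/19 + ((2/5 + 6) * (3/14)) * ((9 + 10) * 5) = 17342/133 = 130.39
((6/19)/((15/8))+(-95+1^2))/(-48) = 4457/2280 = 1.95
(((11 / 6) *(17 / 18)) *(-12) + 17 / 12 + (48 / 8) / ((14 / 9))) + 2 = -13.50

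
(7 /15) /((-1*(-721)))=1 /1545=0.00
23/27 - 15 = -382/27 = -14.15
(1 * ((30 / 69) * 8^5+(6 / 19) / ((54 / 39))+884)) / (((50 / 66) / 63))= 1258309.31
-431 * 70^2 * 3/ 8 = -1583925/ 2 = -791962.50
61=61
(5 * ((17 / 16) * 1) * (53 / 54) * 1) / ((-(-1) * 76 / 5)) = 22525 / 65664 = 0.34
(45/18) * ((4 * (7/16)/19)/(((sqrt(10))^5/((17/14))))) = 17 * sqrt(10)/60800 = 0.00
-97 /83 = -1.17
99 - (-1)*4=103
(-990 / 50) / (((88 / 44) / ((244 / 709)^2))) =-2947032 / 2513405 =-1.17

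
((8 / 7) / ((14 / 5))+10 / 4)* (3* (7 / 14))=4.36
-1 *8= -8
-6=-6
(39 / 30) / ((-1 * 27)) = -13 / 270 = -0.05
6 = 6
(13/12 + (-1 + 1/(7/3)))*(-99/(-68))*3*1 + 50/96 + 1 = 10729/2856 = 3.76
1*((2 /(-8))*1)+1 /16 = -3 /16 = -0.19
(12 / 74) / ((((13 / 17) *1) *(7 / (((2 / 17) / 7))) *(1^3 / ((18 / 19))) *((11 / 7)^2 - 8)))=-216 / 2476669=-0.00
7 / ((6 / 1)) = 7 / 6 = 1.17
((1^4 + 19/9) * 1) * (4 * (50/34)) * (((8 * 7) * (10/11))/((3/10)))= 15680000/5049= 3105.57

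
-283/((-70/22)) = 3113/35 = 88.94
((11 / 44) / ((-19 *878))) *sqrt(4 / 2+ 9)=-sqrt(11) / 66728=-0.00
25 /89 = 0.28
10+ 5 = 15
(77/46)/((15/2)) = 77/345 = 0.22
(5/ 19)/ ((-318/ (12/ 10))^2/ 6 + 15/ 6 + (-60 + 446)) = 15/ 689282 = 0.00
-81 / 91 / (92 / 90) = -3645 / 4186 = -0.87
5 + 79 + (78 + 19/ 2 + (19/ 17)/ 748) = 2180813/ 12716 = 171.50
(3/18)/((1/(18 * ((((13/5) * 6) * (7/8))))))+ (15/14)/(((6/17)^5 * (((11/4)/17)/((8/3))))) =1222202759/374220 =3266.00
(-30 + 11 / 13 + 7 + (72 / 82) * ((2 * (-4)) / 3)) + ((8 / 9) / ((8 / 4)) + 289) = 1270961 / 4797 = 264.95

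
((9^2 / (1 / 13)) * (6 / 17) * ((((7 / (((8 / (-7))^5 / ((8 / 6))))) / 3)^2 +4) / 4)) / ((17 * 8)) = 81635165079 / 18253611008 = 4.47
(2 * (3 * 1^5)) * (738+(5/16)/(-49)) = 1735761/392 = 4427.96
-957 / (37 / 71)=-67947 / 37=-1836.41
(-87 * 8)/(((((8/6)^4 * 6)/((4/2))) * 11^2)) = -2349/3872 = -0.61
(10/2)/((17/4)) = 20/17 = 1.18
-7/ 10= -0.70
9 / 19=0.47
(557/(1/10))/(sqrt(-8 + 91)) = 5570 * sqrt(83)/83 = 611.39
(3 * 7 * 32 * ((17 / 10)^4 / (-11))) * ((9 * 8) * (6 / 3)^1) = -73474.18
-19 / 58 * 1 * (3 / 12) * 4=-19 / 58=-0.33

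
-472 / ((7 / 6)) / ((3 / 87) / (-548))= 45006144 / 7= 6429449.14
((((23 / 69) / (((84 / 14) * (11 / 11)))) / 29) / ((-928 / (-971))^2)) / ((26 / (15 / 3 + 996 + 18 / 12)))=1890396205 / 23375978496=0.08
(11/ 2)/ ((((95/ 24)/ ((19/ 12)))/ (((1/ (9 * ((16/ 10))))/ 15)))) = 11/ 1080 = 0.01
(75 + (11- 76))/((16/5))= 25/8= 3.12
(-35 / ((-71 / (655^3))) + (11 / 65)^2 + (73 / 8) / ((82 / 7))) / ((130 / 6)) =81779368806518763 / 12790934000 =6393541.61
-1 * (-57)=57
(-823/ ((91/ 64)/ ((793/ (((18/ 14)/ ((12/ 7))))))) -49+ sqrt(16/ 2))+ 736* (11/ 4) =-12810493/ 21+ 2* sqrt(2) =-610020.65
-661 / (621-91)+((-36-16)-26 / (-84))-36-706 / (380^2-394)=-3959887251 / 44521855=-88.94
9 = 9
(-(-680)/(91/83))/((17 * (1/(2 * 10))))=66400/91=729.67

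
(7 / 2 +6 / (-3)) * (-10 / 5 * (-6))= 18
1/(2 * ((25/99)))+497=24949/50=498.98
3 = 3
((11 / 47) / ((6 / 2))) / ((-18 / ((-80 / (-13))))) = -440 / 16497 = -0.03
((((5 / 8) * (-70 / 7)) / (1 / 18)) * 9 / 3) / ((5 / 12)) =-810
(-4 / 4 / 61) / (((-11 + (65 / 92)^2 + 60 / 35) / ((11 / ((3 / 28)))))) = 18248384 / 95267055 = 0.19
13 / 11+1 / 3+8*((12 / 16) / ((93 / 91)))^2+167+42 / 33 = 11042239 / 63426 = 174.10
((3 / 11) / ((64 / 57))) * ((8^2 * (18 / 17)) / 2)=1539 / 187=8.23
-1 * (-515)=515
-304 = -304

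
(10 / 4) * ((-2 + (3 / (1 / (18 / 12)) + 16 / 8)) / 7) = 45 / 28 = 1.61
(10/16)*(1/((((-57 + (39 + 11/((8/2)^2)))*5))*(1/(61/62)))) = -61/8587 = -0.01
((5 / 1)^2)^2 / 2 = 625 / 2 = 312.50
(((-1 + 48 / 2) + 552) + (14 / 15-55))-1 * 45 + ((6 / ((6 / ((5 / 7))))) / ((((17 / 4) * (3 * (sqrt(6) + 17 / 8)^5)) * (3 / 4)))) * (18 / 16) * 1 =878088552448 * sqrt(6) / 184159863125 + 15087698178787 / 32498799375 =475.93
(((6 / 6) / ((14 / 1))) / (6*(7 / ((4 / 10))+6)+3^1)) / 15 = 1 / 30240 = 0.00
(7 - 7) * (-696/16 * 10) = 0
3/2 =1.50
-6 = -6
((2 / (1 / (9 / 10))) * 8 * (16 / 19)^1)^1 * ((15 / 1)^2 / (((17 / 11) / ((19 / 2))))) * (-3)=-855360 / 17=-50315.29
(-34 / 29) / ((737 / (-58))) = 68 / 737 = 0.09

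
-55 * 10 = -550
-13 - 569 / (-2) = 271.50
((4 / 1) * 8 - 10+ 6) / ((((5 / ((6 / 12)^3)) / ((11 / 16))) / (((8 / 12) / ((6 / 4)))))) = 77 / 360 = 0.21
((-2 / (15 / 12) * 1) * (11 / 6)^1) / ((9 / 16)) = -704 / 135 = -5.21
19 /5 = 3.80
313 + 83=396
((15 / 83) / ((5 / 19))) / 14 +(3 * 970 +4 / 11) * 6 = 223202235 / 12782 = 17462.23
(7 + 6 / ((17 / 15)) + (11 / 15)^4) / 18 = 5414761 / 7745625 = 0.70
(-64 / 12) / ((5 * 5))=-16 / 75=-0.21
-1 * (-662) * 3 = 1986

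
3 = 3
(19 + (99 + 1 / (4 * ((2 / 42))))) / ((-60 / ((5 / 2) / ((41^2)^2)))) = -493 / 271273056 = -0.00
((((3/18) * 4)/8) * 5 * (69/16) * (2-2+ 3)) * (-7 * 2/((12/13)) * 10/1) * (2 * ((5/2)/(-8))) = 261625/512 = 510.99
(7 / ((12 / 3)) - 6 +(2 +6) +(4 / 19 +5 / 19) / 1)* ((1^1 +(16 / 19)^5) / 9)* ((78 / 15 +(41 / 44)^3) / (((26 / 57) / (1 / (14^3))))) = 358162724795 / 111674679660544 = 0.00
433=433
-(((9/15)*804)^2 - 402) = -5807694/25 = -232307.76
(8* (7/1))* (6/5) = 336/5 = 67.20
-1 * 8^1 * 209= -1672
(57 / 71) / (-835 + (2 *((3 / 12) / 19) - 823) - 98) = -0.00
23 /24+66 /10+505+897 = 169147 /120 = 1409.56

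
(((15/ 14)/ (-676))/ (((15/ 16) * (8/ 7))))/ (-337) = 1/ 227812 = 0.00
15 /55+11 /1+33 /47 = 6191 /517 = 11.97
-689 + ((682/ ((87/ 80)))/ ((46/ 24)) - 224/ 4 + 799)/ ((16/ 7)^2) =-484.16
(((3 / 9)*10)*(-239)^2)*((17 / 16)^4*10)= 119270076025 / 49152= 2426555.91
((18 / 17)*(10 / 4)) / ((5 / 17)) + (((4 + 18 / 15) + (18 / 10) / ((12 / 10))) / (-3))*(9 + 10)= -1003 / 30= -33.43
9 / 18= 1 / 2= 0.50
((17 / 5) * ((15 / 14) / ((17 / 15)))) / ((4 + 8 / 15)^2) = 10125 / 64736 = 0.16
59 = 59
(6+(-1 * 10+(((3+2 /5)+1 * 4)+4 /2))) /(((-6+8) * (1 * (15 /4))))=18 /25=0.72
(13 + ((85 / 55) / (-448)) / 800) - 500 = -1919948817 / 3942400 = -487.00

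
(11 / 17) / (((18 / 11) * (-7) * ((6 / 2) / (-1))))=121 / 6426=0.02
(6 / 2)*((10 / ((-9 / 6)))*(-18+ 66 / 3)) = -80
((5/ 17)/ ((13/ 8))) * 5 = 200/ 221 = 0.90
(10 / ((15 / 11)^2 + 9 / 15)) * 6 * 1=3025 / 124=24.40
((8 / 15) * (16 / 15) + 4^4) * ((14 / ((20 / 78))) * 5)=5253248 / 75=70043.31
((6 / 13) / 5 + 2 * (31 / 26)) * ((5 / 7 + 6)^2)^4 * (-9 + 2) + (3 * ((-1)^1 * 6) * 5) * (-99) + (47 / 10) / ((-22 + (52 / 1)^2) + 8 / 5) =-14695164334383160213 / 205219856660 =-71606932.07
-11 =-11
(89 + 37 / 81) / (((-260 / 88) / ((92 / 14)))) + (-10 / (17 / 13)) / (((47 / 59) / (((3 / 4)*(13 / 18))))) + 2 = -202.17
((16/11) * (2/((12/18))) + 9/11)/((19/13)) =39/11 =3.55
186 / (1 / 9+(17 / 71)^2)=4219317 / 3821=1104.24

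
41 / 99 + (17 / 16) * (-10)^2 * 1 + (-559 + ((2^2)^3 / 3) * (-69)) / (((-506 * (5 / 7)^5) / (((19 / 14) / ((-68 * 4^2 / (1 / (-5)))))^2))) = 106.66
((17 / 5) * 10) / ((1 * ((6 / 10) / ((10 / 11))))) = 1700 / 33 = 51.52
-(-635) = 635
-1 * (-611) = 611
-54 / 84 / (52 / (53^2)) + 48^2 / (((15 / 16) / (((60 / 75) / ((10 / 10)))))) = 35150631 / 18200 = 1931.35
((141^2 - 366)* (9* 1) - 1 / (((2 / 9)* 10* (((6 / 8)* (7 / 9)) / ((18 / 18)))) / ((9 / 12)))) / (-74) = -24588819 / 10360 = -2373.44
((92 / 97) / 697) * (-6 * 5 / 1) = -0.04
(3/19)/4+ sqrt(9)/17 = 279/1292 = 0.22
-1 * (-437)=437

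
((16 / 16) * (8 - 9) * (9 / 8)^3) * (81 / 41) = -59049 / 20992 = -2.81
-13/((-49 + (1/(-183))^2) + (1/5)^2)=10883925/40990511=0.27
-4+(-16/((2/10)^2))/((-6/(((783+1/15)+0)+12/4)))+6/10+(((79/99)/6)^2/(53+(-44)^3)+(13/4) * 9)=3937158785470769/75093203790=52430.29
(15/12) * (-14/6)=-35/12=-2.92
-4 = -4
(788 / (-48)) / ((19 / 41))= -8077 / 228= -35.43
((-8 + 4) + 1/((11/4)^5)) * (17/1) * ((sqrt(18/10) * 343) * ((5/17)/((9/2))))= -441221480 * sqrt(5)/483153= -2042.01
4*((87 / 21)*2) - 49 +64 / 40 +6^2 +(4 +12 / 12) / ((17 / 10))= 14687 / 595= 24.68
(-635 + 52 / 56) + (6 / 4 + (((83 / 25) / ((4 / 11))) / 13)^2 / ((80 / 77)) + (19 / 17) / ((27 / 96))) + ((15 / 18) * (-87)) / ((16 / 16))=-101449625665277 / 144799200000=-700.62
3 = 3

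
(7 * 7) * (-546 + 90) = -22344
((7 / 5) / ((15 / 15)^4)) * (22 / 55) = 14 / 25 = 0.56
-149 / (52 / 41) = -6109 / 52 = -117.48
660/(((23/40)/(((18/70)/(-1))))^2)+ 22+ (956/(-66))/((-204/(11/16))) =19549568111/126909216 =154.04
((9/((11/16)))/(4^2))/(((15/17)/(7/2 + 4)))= 153/22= 6.95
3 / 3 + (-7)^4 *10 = 24011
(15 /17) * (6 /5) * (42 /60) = 63 /85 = 0.74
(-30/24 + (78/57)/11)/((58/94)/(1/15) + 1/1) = -44227/402952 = -0.11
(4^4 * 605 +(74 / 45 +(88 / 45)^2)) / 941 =313643074 / 1905525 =164.60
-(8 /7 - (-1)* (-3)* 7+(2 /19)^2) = 50151 /2527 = 19.85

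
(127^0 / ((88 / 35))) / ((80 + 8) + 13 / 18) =315 / 70268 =0.00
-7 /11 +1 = 0.36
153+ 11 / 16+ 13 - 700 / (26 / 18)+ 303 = -14.93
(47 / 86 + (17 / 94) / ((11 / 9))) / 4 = 15439 / 88924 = 0.17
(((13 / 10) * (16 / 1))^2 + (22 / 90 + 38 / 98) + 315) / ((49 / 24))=65997608 / 180075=366.50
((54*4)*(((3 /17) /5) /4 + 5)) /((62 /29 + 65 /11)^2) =9358145082 /560106565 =16.71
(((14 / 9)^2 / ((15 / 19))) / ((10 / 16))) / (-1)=-29792 / 6075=-4.90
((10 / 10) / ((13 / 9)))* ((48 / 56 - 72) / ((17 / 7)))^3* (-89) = 98928299592 / 63869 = 1548925.14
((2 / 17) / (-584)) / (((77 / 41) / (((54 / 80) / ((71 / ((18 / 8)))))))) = -9963 / 4342110080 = -0.00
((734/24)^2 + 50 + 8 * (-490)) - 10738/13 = -541535/144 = -3760.66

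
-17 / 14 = -1.21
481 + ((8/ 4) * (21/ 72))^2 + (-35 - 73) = 373.34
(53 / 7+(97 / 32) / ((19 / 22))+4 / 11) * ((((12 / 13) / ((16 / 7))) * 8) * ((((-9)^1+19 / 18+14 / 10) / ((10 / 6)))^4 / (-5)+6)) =-3130496570733847 / 2037750000000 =-1536.25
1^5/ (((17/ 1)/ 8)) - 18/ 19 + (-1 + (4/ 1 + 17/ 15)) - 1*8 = -21044/ 4845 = -4.34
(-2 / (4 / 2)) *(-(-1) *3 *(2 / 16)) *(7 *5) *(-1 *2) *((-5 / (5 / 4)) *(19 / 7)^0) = -105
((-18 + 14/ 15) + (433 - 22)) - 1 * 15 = 5684/ 15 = 378.93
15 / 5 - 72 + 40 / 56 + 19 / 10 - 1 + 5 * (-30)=-217.39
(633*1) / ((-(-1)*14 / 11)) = 6963 / 14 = 497.36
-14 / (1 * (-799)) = 0.02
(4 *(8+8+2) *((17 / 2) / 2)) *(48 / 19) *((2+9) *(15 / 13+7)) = 17126208 / 247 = 69336.87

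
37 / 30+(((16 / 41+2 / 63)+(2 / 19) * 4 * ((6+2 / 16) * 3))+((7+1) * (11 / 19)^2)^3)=34842136760467 / 1215195106230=28.67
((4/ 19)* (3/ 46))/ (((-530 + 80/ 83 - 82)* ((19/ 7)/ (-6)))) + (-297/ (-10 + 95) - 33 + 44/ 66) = -961779527837/ 26844802935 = -35.83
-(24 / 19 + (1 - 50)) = 907 / 19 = 47.74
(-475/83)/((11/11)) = -5.72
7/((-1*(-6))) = 7/6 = 1.17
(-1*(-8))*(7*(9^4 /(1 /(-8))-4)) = -2939552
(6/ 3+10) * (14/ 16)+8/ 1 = 37/ 2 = 18.50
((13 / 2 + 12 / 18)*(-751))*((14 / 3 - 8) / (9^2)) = 161465 / 729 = 221.49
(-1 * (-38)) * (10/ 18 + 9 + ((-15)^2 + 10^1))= 83638/ 9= 9293.11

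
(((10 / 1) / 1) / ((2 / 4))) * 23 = 460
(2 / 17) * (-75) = -150 / 17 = -8.82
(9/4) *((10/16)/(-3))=-15/32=-0.47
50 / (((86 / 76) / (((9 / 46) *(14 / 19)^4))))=17287200 / 6783551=2.55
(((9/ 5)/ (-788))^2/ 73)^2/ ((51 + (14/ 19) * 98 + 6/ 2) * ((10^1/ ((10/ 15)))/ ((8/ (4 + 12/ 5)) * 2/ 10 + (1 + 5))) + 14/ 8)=124659/ 7433492264039291848000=0.00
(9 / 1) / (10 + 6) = 9 / 16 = 0.56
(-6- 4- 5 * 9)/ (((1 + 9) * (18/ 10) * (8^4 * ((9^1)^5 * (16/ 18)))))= -55/ 3869835264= -0.00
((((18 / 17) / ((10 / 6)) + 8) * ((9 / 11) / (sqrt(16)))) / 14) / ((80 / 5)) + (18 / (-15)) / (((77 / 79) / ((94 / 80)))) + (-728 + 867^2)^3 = 886975816159148106473107 / 2094400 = 423498766309753679.56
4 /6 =0.67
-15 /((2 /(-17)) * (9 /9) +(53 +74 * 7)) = -17 /647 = -0.03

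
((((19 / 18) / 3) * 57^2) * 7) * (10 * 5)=1200325 / 3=400108.33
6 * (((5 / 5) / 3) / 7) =2 / 7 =0.29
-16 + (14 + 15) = 13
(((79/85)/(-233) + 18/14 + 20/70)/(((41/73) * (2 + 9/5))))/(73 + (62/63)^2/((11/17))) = 98937817902/10035836944645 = 0.01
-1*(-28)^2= -784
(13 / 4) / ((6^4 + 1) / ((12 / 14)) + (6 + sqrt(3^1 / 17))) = 6043245 / 2824829434 - 117 * sqrt(51) / 1412414717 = 0.00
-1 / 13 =-0.08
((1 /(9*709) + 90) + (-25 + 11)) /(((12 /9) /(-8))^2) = 1939828 /709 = 2736.01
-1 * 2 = -2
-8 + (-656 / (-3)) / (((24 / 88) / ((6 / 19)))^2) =308840 / 1083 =285.17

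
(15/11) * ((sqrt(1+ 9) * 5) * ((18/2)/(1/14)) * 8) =75600 * sqrt(10)/11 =21733.47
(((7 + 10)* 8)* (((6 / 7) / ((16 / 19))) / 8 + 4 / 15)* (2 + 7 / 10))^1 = 404991 / 2800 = 144.64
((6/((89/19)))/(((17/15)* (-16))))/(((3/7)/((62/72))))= -20615/145248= -0.14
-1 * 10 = -10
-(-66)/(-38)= -33/19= -1.74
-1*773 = -773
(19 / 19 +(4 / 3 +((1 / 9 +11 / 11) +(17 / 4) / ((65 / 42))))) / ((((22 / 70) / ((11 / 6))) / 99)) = 557711 / 156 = 3575.07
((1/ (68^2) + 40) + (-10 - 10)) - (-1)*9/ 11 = 1058907/ 50864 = 20.82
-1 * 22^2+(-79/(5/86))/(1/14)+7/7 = -97531/5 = -19506.20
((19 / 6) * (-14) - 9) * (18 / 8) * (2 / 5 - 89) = 10632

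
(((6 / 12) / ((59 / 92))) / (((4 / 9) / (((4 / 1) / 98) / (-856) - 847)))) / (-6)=1225666665 / 4949392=247.64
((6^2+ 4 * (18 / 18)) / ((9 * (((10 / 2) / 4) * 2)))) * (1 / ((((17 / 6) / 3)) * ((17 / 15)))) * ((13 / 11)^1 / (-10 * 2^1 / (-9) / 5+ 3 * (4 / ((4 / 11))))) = 56160 / 956879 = 0.06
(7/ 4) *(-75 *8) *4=-4200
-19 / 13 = -1.46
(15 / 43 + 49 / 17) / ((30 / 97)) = 114557 / 10965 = 10.45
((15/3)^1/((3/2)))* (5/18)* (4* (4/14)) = 200/189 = 1.06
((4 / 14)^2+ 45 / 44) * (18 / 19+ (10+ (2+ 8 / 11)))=3402449 / 225302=15.10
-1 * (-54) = 54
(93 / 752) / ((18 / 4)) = 31 / 1128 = 0.03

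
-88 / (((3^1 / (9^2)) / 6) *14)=-7128 / 7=-1018.29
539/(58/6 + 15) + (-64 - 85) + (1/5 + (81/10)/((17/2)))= -126.00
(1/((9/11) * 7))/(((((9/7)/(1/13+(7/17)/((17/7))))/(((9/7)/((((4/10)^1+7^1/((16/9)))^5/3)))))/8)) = 267019878400000/396924461038702779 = 0.00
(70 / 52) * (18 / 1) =315 / 13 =24.23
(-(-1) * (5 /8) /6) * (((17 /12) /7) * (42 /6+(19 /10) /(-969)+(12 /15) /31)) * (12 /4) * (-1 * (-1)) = 111047 /249984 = 0.44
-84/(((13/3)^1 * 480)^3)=-21/2249728000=-0.00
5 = 5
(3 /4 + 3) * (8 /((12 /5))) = 25 /2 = 12.50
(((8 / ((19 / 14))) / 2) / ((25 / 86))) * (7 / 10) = 16856 / 2375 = 7.10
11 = 11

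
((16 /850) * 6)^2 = 2304 /180625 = 0.01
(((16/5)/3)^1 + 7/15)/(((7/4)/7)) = 92/15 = 6.13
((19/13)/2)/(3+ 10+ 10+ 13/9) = 171/5720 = 0.03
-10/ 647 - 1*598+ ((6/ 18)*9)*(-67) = -516963/ 647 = -799.02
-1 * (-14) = 14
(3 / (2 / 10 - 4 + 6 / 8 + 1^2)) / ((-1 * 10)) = 6 / 41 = 0.15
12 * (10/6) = 20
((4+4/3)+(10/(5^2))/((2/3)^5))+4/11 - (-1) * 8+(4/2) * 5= 70579/2640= 26.73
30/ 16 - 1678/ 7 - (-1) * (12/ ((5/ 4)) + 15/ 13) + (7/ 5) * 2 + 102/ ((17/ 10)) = -597999/ 3640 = -164.29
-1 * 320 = -320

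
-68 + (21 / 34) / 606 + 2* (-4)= -521961 / 6868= -76.00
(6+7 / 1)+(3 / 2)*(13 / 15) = 143 / 10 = 14.30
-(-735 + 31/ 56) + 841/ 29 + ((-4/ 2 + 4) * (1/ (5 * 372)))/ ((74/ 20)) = 147113129/ 192696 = 763.45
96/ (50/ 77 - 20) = -3696/ 745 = -4.96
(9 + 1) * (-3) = -30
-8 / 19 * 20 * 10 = -1600 / 19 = -84.21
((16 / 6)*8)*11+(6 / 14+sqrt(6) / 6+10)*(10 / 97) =5*sqrt(6) / 291+480206 / 2037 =235.78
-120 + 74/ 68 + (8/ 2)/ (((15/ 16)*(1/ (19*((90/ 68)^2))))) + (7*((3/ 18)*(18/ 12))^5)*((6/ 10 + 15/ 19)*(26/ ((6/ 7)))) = 164348863/ 7028480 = 23.38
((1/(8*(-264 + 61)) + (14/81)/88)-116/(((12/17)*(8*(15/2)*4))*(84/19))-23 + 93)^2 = 16343172813353098441/3350020314009600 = 4878.53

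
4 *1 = 4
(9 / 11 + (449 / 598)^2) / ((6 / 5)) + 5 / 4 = 56682565 / 23601864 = 2.40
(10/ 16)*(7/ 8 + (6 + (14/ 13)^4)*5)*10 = 214780175/ 913952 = 235.00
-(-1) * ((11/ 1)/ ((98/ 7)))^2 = 121/ 196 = 0.62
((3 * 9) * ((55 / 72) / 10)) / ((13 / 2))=33 / 104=0.32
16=16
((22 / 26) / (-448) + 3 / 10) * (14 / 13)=8681 / 27040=0.32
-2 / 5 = -0.40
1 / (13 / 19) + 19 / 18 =2.52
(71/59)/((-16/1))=-71/944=-0.08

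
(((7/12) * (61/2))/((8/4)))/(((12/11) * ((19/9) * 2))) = 4697/2432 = 1.93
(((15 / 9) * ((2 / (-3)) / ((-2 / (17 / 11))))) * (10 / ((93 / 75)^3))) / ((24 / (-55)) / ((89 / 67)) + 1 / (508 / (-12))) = -750589843750 / 58691517219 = -12.79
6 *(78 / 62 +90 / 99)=4434 / 341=13.00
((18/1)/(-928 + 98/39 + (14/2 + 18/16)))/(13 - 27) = 2808/2003519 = 0.00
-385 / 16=-24.06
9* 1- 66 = -57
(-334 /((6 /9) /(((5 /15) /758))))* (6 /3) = -167 /379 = -0.44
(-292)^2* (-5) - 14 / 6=-1278967 / 3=-426322.33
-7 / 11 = -0.64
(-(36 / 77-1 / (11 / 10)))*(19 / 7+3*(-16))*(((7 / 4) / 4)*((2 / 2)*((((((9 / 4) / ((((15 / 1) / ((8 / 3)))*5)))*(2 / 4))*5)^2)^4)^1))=-5389 / 240625000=-0.00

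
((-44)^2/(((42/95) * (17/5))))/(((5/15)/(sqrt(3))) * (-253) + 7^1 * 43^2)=58164700 * sqrt(3)/269119077983 + 3825765900/38445582569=0.10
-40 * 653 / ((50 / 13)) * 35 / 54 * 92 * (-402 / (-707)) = -230258.29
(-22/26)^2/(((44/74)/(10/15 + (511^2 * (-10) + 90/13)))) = -20723807929/6591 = -3144258.52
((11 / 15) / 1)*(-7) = -5.13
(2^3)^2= 64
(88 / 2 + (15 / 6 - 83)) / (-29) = 1.26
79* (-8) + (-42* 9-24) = -1034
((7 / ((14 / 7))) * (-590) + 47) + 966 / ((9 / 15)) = -408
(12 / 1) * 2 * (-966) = -23184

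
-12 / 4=-3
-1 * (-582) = 582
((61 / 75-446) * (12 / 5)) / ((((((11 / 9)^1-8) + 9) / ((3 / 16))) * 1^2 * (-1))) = 901503 / 10000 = 90.15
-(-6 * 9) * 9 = 486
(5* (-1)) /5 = -1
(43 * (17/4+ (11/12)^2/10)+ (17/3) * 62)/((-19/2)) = -774283/13680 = -56.60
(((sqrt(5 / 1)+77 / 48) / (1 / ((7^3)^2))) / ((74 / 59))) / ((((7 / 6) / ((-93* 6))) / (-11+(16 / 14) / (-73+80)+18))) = -11890735038* sqrt(5) / 37 - 152597766321 / 296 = -1234140882.10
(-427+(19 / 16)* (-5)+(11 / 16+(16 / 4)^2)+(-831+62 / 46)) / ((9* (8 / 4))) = -114623 / 1656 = -69.22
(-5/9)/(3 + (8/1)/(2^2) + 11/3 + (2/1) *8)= -5/222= -0.02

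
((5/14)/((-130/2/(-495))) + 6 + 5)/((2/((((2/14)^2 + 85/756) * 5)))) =8776955/1926288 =4.56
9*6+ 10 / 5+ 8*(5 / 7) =432 / 7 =61.71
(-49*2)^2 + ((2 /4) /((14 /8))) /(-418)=14050651 /1463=9604.00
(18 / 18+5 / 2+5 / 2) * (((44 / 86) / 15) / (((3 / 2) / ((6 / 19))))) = 176 / 4085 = 0.04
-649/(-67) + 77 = 5808/67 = 86.69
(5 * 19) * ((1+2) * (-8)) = -2280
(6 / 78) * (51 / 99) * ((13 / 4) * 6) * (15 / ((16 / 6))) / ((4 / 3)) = 2295 / 704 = 3.26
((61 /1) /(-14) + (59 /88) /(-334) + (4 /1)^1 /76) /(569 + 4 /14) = -16834767 /2225415280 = -0.01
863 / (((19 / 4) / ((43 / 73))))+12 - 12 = 148436 / 1387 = 107.02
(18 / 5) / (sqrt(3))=6 * sqrt(3) / 5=2.08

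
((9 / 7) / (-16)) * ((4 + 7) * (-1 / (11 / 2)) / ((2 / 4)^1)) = 9 / 28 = 0.32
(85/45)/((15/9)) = 17/15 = 1.13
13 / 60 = 0.22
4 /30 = 2 /15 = 0.13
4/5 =0.80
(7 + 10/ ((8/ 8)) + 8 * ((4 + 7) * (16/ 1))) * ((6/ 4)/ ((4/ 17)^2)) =1235475/ 32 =38608.59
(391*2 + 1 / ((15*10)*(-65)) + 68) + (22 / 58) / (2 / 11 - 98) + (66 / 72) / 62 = 2672266517767 / 3143803000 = 850.01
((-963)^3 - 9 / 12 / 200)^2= 510431768911156692225609 / 640000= 797549638923682331.60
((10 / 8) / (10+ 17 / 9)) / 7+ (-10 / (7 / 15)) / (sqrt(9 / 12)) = 45 / 2996 - 100* sqrt(3) / 7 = -24.73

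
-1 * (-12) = 12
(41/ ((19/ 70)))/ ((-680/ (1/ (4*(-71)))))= 287/ 366928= 0.00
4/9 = 0.44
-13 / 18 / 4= -13 / 72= -0.18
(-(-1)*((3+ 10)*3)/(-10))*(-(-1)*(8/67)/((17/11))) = -1716/5695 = -0.30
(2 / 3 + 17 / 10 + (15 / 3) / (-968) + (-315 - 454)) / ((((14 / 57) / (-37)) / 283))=2214618897859 / 67760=32683277.71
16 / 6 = 8 / 3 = 2.67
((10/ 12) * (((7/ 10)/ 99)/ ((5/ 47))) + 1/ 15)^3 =3048625/ 1676676672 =0.00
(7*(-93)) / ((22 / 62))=-20181 / 11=-1834.64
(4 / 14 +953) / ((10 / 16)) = 53384 / 35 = 1525.26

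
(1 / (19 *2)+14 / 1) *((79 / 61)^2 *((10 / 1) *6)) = 99793590 / 70699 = 1411.53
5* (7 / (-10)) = -7 / 2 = -3.50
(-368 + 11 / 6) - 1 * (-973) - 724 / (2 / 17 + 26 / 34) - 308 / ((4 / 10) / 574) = -4421937 / 10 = -442193.70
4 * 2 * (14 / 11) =112 / 11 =10.18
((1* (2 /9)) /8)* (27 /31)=3 /124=0.02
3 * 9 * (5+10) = 405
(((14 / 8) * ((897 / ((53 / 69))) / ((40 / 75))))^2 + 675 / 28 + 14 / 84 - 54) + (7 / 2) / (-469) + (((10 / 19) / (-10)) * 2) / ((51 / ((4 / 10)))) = 95968213511639557849 / 6536094458880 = 14682807.01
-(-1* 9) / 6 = 3 / 2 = 1.50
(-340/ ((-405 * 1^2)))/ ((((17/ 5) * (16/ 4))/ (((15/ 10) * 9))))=5/ 6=0.83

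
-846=-846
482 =482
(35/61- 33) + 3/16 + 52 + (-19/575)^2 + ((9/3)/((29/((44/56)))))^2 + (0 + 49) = 914471333186099/13297732210000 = 68.77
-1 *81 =-81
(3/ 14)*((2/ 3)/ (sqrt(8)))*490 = 35*sqrt(2)/ 2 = 24.75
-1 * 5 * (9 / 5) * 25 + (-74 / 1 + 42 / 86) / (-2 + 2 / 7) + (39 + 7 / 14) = -73591 / 516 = -142.62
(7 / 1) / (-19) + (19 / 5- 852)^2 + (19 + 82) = 341783339 / 475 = 719543.87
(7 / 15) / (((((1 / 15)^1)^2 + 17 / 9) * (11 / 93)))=3255 / 1562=2.08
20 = 20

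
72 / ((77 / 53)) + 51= 7743 / 77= 100.56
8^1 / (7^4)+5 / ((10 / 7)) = 16823 / 4802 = 3.50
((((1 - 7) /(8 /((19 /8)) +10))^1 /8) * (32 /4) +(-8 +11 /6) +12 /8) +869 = 329140 /381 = 863.88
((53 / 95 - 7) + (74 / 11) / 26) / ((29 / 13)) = -84001 / 30305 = -2.77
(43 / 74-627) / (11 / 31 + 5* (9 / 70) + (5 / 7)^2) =-70413245 / 169497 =-415.42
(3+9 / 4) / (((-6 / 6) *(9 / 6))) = -3.50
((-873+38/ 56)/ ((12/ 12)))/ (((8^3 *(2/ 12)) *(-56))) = 73275/ 401408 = 0.18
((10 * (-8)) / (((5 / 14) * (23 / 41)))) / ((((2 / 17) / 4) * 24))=-39032 / 69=-565.68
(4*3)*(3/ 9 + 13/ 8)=47/ 2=23.50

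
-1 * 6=-6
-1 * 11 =-11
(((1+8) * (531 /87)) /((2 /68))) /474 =9027 /2291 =3.94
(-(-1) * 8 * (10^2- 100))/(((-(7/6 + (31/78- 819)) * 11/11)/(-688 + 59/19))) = 0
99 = 99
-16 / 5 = -3.20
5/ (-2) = -5/ 2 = -2.50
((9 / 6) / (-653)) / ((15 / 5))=-1 / 1306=-0.00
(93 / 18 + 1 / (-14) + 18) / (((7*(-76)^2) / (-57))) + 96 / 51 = 468427 / 253232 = 1.85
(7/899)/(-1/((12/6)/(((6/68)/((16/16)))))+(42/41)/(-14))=-19516/293973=-0.07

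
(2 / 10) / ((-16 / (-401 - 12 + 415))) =-1 / 40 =-0.02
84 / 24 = 7 / 2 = 3.50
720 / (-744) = -30 / 31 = -0.97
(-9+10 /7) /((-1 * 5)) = 1.51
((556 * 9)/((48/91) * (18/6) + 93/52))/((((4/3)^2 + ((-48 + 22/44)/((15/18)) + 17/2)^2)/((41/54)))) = 16595488/34660705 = 0.48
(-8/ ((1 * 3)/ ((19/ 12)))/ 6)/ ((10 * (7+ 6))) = -19/ 3510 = -0.01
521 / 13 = 40.08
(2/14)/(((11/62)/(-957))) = -5394/7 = -770.57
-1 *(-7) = 7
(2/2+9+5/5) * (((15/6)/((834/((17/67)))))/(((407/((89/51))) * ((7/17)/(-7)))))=-0.00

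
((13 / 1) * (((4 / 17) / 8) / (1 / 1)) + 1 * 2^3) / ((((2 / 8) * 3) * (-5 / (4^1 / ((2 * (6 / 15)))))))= -190 / 17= -11.18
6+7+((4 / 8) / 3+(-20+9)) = 13 / 6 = 2.17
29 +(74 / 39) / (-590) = 333608 / 11505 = 29.00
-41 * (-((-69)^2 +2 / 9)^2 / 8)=75284536241 / 648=116179839.88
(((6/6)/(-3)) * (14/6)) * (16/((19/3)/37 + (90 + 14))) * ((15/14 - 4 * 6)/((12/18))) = 47508/11563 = 4.11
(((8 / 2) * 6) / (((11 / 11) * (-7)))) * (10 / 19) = -240 / 133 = -1.80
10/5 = 2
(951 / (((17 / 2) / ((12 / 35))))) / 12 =1902 / 595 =3.20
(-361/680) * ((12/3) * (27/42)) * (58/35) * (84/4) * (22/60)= -1036431/59500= -17.42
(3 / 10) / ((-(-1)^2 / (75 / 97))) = -45 / 194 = -0.23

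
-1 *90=-90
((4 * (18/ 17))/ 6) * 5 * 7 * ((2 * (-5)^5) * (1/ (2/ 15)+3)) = -27562500/ 17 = -1621323.53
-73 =-73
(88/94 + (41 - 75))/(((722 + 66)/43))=-33411/18518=-1.80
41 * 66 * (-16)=-43296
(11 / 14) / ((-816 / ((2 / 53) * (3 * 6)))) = -33 / 50456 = -0.00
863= 863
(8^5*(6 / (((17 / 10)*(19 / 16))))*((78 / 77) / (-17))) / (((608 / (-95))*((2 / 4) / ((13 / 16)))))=623001600 / 422807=1473.49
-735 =-735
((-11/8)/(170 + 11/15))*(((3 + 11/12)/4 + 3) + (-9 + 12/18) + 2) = 6215/327808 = 0.02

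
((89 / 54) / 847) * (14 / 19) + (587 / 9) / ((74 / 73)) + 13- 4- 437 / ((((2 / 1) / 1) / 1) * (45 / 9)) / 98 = 164072711653 / 2250766980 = 72.90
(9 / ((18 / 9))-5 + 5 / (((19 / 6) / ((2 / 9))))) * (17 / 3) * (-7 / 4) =2023 / 1368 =1.48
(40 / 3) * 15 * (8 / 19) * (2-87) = -136000 / 19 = -7157.89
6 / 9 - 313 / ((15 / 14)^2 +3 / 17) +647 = 605079 / 1471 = 411.34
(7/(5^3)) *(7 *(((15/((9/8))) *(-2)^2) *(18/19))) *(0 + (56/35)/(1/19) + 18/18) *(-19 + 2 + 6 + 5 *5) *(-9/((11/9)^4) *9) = -10989553647744/34772375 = -316042.65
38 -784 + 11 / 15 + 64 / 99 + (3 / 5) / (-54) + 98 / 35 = -734413 / 990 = -741.83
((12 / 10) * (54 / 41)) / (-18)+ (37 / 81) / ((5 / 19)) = 5473 / 3321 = 1.65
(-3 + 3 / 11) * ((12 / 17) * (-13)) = 4680 / 187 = 25.03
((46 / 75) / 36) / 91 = 23 / 122850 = 0.00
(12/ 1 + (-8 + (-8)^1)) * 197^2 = -155236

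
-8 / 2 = -4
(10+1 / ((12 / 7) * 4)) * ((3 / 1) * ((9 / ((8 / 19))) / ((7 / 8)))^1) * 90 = 3747465 / 56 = 66919.02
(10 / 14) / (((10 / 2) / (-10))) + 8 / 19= -134 / 133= -1.01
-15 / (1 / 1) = -15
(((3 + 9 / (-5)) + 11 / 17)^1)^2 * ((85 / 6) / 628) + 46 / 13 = 95881 / 26520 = 3.62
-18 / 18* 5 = -5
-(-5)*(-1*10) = -50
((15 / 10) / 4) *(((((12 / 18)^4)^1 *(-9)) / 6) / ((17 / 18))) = -2 / 17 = -0.12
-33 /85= -0.39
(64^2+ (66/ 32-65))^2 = 16265593.13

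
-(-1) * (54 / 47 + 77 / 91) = 1219 / 611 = 2.00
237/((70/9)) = 2133/70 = 30.47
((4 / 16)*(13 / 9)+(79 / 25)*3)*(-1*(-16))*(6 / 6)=35428 / 225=157.46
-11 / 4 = -2.75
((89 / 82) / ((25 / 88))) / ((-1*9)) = -3916 / 9225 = -0.42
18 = 18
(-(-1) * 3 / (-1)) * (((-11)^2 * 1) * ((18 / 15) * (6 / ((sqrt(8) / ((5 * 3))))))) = -9801 * sqrt(2) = -13860.71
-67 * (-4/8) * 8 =268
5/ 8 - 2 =-11/ 8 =-1.38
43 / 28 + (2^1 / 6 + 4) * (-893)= -324923 / 84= -3868.13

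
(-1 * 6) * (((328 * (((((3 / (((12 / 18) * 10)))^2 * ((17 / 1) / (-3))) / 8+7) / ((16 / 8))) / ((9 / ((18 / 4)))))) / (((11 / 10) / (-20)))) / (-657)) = -899581 / 9636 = -93.36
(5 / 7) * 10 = 50 / 7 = 7.14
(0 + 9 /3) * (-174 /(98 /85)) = -22185 /49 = -452.76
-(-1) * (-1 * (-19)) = 19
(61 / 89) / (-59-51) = -61 / 9790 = -0.01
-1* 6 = -6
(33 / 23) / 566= 33 / 13018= 0.00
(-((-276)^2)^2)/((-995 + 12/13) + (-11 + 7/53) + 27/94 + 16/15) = 5637345633354240/974978569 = 5782020.05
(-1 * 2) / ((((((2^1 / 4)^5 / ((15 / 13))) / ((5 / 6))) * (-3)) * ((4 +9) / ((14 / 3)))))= 11200 / 1521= 7.36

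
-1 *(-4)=4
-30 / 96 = -5 / 16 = -0.31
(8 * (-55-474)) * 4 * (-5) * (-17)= -1438880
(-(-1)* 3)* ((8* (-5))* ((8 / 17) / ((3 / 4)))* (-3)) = 3840 / 17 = 225.88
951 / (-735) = -317 / 245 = -1.29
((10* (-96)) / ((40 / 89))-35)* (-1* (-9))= -19539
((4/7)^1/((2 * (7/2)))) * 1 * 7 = 4/7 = 0.57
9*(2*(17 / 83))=306 / 83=3.69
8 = 8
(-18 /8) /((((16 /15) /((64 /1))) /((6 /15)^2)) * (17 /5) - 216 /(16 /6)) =108 /3871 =0.03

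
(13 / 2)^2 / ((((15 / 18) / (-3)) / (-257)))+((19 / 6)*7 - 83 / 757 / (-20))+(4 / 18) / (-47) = 250481003573 / 6404220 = 39111.87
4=4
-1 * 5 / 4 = -5 / 4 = -1.25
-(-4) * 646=2584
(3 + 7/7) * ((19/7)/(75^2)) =76/39375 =0.00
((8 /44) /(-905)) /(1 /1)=-2 /9955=-0.00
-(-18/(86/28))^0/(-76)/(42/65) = 65/3192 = 0.02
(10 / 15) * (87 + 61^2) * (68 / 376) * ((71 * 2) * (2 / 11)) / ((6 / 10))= 91925120 / 4653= 19756.10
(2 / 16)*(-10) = -5 / 4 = -1.25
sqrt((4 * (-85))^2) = 340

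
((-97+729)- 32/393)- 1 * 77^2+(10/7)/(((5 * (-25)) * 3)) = -121435679/22925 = -5297.09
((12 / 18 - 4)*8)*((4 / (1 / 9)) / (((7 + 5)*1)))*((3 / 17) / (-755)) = 48 / 2567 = 0.02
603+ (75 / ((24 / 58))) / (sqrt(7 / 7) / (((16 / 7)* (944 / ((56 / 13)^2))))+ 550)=13234964404 / 21936543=603.33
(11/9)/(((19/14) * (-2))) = -77/171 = -0.45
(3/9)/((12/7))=7/36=0.19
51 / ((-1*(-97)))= 51 / 97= 0.53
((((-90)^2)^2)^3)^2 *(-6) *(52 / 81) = -307248521481286704658872000000000000000000000000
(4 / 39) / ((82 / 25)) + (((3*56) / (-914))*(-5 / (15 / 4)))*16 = 3.95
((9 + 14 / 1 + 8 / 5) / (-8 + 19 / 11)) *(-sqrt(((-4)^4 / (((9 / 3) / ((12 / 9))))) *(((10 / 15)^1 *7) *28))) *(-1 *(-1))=202048 *sqrt(6) / 1035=478.18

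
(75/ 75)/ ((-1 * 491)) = -1/ 491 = -0.00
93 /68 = 1.37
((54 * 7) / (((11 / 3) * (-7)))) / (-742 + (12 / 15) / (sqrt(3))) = 810 * sqrt(3) / 113553781 + 2253825 / 113553781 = 0.02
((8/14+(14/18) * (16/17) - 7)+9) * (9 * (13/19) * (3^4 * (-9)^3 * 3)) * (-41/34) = 167027831919/38437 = 4345496.06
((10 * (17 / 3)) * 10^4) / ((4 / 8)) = 3400000 / 3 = 1133333.33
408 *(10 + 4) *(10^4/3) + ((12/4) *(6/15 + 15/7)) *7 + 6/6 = 95200272/5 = 19040054.40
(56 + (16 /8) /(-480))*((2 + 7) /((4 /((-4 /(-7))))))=40317 /560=71.99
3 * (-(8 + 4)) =-36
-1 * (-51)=51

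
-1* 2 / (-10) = 1 / 5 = 0.20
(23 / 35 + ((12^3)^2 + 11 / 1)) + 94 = 104513138 / 35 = 2986089.66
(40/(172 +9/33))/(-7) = -88/2653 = -0.03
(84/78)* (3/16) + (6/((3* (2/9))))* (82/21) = 25731/728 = 35.34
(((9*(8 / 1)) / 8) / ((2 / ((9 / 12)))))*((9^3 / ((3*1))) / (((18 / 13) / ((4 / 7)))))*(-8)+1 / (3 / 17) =-56743 / 21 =-2702.05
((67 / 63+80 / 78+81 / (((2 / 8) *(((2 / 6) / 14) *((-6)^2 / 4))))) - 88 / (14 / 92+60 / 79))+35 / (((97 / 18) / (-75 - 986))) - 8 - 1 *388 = -1544812682951 / 263194659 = -5869.47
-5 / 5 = -1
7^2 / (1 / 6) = 294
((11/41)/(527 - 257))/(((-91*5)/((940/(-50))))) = 517/12592125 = 0.00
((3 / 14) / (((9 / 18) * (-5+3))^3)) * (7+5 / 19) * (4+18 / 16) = -8487 / 1064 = -7.98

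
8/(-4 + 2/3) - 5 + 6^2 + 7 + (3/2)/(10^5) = 7120003/200000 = 35.60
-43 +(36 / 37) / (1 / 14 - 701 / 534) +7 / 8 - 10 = -2270847 / 42920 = -52.91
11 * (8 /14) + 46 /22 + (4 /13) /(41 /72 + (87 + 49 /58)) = 8.38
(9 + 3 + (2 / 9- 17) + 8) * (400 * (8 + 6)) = 162400 / 9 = 18044.44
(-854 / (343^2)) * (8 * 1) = -976 / 16807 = -0.06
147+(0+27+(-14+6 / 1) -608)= -442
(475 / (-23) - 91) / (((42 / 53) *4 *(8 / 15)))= -66.04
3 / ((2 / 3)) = 9 / 2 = 4.50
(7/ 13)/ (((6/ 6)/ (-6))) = -42/ 13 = -3.23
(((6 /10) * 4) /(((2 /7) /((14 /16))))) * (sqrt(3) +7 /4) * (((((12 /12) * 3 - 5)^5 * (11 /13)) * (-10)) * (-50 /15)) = -150920 /13 - 86240 * sqrt(3) /13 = -23099.39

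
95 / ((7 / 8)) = 760 / 7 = 108.57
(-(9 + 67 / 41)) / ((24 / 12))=-218 / 41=-5.32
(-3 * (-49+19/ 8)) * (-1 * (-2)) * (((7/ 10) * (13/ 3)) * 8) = 33943/ 5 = 6788.60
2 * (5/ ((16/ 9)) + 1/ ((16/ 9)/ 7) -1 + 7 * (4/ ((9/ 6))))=293/ 6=48.83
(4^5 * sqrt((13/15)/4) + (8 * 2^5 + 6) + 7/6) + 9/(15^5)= 44409377/168750 + 512 * sqrt(195)/15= 739.81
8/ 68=2/ 17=0.12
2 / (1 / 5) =10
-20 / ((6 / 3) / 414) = -4140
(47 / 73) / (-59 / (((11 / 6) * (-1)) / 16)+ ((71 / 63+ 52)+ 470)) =32571 / 52513207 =0.00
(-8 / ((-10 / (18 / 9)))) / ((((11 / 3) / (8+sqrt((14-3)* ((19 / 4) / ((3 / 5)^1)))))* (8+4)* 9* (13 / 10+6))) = 32 / 7227+2* sqrt(3135) / 21681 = 0.01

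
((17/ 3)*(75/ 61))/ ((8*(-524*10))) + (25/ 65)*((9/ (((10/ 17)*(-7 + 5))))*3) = -58687009/ 6648512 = -8.83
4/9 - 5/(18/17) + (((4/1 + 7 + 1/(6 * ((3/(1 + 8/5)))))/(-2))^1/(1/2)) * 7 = -82.29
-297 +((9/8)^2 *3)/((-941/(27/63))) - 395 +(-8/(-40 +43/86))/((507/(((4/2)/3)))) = -35053465109639/50655189312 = -692.00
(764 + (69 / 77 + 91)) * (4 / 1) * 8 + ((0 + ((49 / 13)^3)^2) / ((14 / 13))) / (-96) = 150189544990357 / 5489195712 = 27360.94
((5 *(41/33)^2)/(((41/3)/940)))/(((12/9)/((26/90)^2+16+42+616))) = 268379.92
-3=-3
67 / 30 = 2.23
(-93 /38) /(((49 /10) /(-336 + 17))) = 148335 /931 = 159.33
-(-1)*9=9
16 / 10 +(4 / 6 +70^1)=1084 / 15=72.27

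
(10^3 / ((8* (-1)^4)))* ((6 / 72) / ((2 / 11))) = 1375 / 24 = 57.29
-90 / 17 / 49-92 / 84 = -1.20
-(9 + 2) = -11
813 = 813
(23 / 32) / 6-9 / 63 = -31 / 1344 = -0.02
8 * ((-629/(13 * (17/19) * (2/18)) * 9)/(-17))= 455544/221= 2061.29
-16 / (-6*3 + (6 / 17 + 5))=272 / 215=1.27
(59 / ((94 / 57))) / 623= 3363 / 58562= 0.06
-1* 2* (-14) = 28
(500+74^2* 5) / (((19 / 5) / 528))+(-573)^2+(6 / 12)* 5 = 159682997 / 38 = 4202184.13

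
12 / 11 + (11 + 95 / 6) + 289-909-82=-44489 / 66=-674.08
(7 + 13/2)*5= 135/2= 67.50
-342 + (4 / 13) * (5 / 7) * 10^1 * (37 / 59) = -1828798 / 5369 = -340.62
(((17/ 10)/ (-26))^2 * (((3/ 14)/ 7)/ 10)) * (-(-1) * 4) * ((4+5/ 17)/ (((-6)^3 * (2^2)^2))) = -1241/ 19079424000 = -0.00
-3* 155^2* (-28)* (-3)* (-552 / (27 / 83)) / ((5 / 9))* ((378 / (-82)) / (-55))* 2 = 1398014396352 / 451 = 3099810191.47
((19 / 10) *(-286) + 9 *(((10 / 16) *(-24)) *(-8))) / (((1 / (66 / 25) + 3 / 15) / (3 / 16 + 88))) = 124928529 / 1528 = 81759.51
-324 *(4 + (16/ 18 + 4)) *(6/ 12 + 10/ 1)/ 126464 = -945/ 3952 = -0.24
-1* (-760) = 760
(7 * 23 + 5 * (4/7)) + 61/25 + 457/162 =4794499/28350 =169.12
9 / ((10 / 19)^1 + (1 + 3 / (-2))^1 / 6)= 2052 / 101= 20.32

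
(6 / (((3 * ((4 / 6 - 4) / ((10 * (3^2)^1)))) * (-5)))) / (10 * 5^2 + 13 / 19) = 1026 / 23815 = 0.04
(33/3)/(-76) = -11/76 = -0.14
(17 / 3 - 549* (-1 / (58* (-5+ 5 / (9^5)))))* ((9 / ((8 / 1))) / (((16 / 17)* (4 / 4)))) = 162073767 / 35932160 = 4.51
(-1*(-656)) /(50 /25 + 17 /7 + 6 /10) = 1435 /11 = 130.45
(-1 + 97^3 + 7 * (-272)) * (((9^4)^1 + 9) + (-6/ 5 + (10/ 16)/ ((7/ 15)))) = 209435541594/ 35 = 5983872616.97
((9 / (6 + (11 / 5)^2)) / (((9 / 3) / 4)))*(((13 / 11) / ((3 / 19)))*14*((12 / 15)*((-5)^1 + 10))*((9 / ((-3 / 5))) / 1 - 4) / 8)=-3285100 / 2981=-1102.01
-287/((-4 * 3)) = 287/12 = 23.92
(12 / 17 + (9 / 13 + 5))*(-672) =-950208 / 221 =-4299.58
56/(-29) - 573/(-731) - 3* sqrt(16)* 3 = -787483/21199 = -37.15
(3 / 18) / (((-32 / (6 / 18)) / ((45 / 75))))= -1 / 960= -0.00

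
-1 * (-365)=365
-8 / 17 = -0.47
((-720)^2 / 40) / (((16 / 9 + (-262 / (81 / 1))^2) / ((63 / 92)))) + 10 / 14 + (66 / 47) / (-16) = 881975668939 / 1215381272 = 725.68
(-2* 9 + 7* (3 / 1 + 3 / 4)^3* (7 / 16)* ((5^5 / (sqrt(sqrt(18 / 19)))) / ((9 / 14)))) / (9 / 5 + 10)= -90 / 59 + 669921875* 19^(1 / 4)* 2^(3 / 4)* sqrt(3) / 60416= 67434.77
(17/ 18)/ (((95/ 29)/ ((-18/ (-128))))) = 493/ 12160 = 0.04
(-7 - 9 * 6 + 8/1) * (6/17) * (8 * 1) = -2544/17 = -149.65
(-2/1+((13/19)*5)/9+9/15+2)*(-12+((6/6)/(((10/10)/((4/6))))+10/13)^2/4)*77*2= -2254280336/1300455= -1733.46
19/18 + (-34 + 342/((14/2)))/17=4133/2142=1.93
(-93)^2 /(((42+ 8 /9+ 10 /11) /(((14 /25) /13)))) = 8.51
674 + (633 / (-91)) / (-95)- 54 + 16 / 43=230641239 / 371735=620.45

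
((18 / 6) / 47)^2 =9 / 2209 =0.00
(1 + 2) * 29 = 87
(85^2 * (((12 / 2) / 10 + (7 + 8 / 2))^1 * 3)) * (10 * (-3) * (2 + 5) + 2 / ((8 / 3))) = -105223455 / 2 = -52611727.50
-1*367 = -367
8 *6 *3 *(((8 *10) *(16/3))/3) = 20480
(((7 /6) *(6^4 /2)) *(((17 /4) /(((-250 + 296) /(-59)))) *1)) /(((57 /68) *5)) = -2148426 /2185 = -983.26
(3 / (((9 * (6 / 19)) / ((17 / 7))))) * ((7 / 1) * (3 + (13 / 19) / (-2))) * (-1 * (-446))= 382891 / 18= 21271.72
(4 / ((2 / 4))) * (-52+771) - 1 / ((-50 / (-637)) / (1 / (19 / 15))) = 1090969 / 190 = 5741.94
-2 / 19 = -0.11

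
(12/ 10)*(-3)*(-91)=1638/ 5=327.60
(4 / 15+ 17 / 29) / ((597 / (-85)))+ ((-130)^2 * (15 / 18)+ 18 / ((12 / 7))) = 1464026605 / 103878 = 14093.71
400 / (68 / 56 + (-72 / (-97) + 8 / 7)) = 543200 / 4209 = 129.06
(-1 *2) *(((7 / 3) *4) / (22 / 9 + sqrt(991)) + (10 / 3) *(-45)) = 299.45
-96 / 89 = -1.08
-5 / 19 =-0.26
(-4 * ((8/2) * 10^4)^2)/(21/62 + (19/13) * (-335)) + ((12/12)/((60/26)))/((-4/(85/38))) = 4704460712847103/359653584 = 13080533.39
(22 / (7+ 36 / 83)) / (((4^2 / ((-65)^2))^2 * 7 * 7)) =16297620625 / 3869824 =4211.46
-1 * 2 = -2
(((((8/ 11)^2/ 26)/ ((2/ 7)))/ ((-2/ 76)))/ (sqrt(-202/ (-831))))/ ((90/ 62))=-65968 * sqrt(167862)/ 7149285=-3.78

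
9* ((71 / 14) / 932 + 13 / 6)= 255075 / 13048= 19.55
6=6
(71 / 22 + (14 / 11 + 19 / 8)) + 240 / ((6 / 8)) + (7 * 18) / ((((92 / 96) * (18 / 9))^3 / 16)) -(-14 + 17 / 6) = 182318423 / 292008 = 624.36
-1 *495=-495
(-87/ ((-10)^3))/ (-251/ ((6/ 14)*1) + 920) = 261/ 1003000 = 0.00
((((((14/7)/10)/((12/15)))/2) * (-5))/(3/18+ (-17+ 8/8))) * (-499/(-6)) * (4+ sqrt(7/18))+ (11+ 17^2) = 499 * sqrt(14)/912+ 11899/38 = 315.18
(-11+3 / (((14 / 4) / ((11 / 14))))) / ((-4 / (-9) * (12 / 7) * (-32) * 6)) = 253 / 3584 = 0.07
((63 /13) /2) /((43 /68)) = 3.83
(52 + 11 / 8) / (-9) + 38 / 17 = -4523 / 1224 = -3.70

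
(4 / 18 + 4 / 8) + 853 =15367 / 18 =853.72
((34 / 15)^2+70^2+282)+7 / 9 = 1167281 / 225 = 5187.92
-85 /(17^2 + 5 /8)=-680 /2317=-0.29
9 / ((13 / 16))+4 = 196 / 13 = 15.08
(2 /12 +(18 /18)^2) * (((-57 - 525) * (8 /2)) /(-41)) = 2716 /41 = 66.24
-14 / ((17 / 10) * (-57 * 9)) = 140 / 8721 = 0.02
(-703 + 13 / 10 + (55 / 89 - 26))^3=-270969393774161727 / 704969000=-384370651.44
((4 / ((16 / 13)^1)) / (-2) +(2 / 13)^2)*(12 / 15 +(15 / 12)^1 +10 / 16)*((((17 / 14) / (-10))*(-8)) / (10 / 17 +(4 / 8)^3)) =-13389659 / 2295020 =-5.83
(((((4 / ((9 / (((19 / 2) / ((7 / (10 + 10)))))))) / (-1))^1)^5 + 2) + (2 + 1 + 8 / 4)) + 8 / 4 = -253543605671113 / 992436543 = -255475.89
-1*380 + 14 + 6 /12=-731 /2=-365.50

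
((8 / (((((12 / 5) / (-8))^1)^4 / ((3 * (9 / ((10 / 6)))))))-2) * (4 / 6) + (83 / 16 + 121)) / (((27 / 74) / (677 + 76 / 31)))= 134562667561 / 6696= 20095977.83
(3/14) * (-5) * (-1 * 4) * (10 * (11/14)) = 1650/49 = 33.67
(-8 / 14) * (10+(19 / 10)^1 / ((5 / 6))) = -7.02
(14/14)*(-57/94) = -57/94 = -0.61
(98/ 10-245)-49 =-1421/ 5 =-284.20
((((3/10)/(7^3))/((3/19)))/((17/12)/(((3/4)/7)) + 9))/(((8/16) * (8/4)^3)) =171/2744000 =0.00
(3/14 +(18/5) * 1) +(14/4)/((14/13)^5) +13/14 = 5500497/768320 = 7.16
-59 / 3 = -19.67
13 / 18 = 0.72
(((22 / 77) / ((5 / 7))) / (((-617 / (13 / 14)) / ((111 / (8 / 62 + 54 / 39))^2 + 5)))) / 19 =-3719674751 / 21810641500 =-0.17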